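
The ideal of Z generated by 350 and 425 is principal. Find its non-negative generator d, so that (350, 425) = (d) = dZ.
In the PID Z, (a, b) is generated by gcd(a, b). Compute gcd(425, 350) with the extended Euclidean algorithm, tracking rows (r, s, t) with s·425 + t·350 = r:
  row A: (425, 1, 0)   [1·425 + 0·350 = 425]
  row B: (350, 0, 1)   [0·425 + 1·350 = 350]
  425 = 1·350 + 75   → row C = row A − 1·row B = (75, 1, −1)   [check: 1·425 − 1·350 = 75]
  350 = 4·75 + 50   → row D = row B − 4·row C = (50, −4, 5)   [check: −4·425 + 5·350 = 50]
  75 = 1·50 + 25   → row E = row C − 1·row D = (25, 5, −6)   [check: 5·425 − 6·350 = 25]
  50 = 2·25 + 0   → remainder 0, stop. gcd = 25 (last nonzero row E).
So gcd(350, 425) = 25, with Bézout identity 5·425 − 6·350 = 25. Containment (⊇): the Bézout identity exhibits 25 as an element of (350, 425), giving (25) ⊆ (350, 425). Containment (⊆): since 25 | 350 and 25 | 425 (350 = 25·14, 425 = 25·17), every Z-linear combination of 350 and 425 is divisible by 25, so (350, 425) ⊆ (25). Therefore (350, 425) = (25), d = 25.

Final answer: (350, 425) = (25); d = 25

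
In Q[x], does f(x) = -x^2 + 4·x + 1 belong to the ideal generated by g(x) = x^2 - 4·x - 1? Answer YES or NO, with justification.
YES

In Q[x] the ideal (g) consists of all multiples of g, so f ∈ (g) iff g | f, i.e. iff the remainder of f on division by g is 0. Divide f by g (g is monic, so eliminate the leading term of the running remainder at each step):
  leading term -x^2: subtract (-1)·g(x) = -x^2 + 4·x + 1, leaving 0
The remainder is 0, so f(x) = g(x) · h(x) with h(x) = -1. Hence g | f, i.e. f ∈ (g).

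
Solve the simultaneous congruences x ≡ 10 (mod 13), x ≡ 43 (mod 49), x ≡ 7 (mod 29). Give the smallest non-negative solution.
The moduli 13, 49, 29 are pairwise coprime, so by the CRT there is a unique solution mod 13·49·29 = 18473.
Solve by successive substitution. Start with x ≡ 10 (mod 13).
  Combine with x ≡ 43 (mod 49): write x = 10 + 13·t and require 10 + 13·t ≡ 43 (mod 49), i.e. 13·t ≡ 43 − 10 ≡ 33 (mod 49). Since 13^(−1) ≡ 34 (mod 49), t ≡ 34·33 ≡ 44 (mod 49). So x ≡ 10 + 13·44 = 582 (mod 637).
  Combine with x ≡ 7 (mod 29): write x = 582 + 637·t and require 582 + 637·t ≡ 7 (mod 29), i.e. 637·t ≡ 7 − 582 ≡ 5 (mod 29). Since 637^(−1) ≡ 28 (mod 29) (637 ≡ 28 (mod 29)), t ≡ 28·5 ≡ 24 (mod 29). So x ≡ 582 + 637·24 = 15870 (mod 18473).
Unique solution in [0, 18473): x = 15870.

Final answer: x ≡ 15870 (mod 18473); the representative in [0, 18473) is 15870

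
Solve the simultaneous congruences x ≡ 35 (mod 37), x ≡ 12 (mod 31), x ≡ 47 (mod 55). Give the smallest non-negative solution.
x ≡ 5437 (mod 63085); the representative in [0, 63085) is 5437

The moduli 37, 31, 55 are pairwise coprime, so by the CRT there is a unique solution mod 37·31·55 = 63085.
Solve by successive substitution. Start with x ≡ 35 (mod 37).
  Combine with x ≡ 12 (mod 31): write x = 35 + 37·t and require 35 + 37·t ≡ 12 (mod 31), i.e. 37·t ≡ 12 − 35 ≡ 8 (mod 31). Since 37^(−1) ≡ 26 (mod 31) (37 ≡ 6 (mod 31)), t ≡ 26·8 ≡ 22 (mod 31). So x ≡ 35 + 37·22 = 849 (mod 1147).
  Combine with x ≡ 47 (mod 55): write x = 849 + 1147·t and require 849 + 1147·t ≡ 47 (mod 55), i.e. 1147·t ≡ 47 − 849 ≡ 23 (mod 55). Since 1147^(−1) ≡ 48 (mod 55) (1147 ≡ 47 (mod 55)), t ≡ 48·23 ≡ 4 (mod 55). So x ≡ 849 + 1147·4 = 5437 (mod 63085).
Unique solution in [0, 63085): x = 5437.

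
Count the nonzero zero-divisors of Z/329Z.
In Z/329Z each nonzero element is either a unit (gcd with 329 is 1) or a zero-divisor (gcd > 1). The number of units is φ(329): factorise 329 = 7 · 47, so φ(329) = (7 − 1) · (47 − 1) = 6 · 46 = 276. The nonzero elements number 329 − 1 = 328. Hence the nonzero zero-divisors number 328 − 276 = 52.

Final answer: Z/329Z has 52 nonzero zero-divisors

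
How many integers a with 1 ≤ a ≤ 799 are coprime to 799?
The number of a ∈ {1, ..., 799} with gcd(a, 799) = 1 is by definition Euler's totient φ(799). φ is multiplicative, with φ(p^e) = p^e − p^(e−1). Factorise 799 = 17 · 47. Then
  φ(799) = (17 − 1) · (47 − 1) = 16 · 46 = 736.
So there are 736 such integers.

Final answer: 736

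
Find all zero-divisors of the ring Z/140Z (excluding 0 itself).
An element a ∈ Z/140Z (with a ≠ 0) is a zero-divisor iff gcd(a, 140) > 1 (because a is a unit precisely when gcd(a, n) = 1, and in Z/nZ every nonzero, non-unit element is a zero-divisor). Scan a = 1, ..., 139 and keep those with gcd(a, 140) > 1:
  gcd(2, 140) = 2, gcd(4, 140) = 4, gcd(5, 140) = 5, gcd(6, 140) = 2, gcd(7, 140) = 7, gcd(8, 140) = 4, gcd(10, 140) = 10, gcd(12, 140) = 4, gcd(14, 140) = 14, gcd(15, 140) = 5, gcd(16, 140) = 4, gcd(18, 140) = 2, gcd(20, 140) = 20, gcd(21, 140) = 7, gcd(22, 140) = 2, gcd(24, 140) = 4, gcd(25, 140) = 5, gcd(26, 140) = 2, gcd(28, 140) = 28, gcd(30, 140) = 10, gcd(32, 140) = 4, gcd(34, 140) = 2, gcd(35, 140) = 35, gcd(36, 140) = 4, gcd(38, 140) = 2, gcd(40, 140) = 20, gcd(42, 140) = 14, gcd(44, 140) = 4, gcd(45, 140) = 5, gcd(46, 140) = 2, gcd(48, 140) = 4, gcd(49, 140) = 7, gcd(50, 140) = 10, gcd(52, 140) = 4, gcd(54, 140) = 2, gcd(55, 140) = 5, gcd(56, 140) = 28, gcd(58, 140) = 2, gcd(60, 140) = 20, gcd(62, 140) = 2, gcd(63, 140) = 7, gcd(64, 140) = 4, gcd(65, 140) = 5, gcd(66, 140) = 2, gcd(68, 140) = 4, gcd(70, 140) = 70, gcd(72, 140) = 4, gcd(74, 140) = 2, gcd(75, 140) = 5, gcd(76, 140) = 4, gcd(77, 140) = 7, gcd(78, 140) = 2, gcd(80, 140) = 20, gcd(82, 140) = 2, gcd(84, 140) = 28, gcd(85, 140) = 5, gcd(86, 140) = 2, gcd(88, 140) = 4, gcd(90, 140) = 10, gcd(91, 140) = 7, gcd(92, 140) = 4, gcd(94, 140) = 2, gcd(95, 140) = 5, gcd(96, 140) = 4, gcd(98, 140) = 14, gcd(100, 140) = 20, gcd(102, 140) = 2, gcd(104, 140) = 4, gcd(105, 140) = 35, gcd(106, 140) = 2, gcd(108, 140) = 4, gcd(110, 140) = 10, gcd(112, 140) = 28, gcd(114, 140) = 2, gcd(115, 140) = 5, gcd(116, 140) = 4, gcd(118, 140) = 2, gcd(119, 140) = 7, gcd(120, 140) = 20, gcd(122, 140) = 2, gcd(124, 140) = 4, gcd(125, 140) = 5, gcd(126, 140) = 14, gcd(128, 140) = 4, gcd(130, 140) = 10, gcd(132, 140) = 4, gcd(133, 140) = 7, gcd(134, 140) = 2, gcd(135, 140) = 5, gcd(136, 140) = 4, gcd(138, 140) = 2.
All other a ∈ {1, ..., 139} have gcd(a, 140) = 1 and are units. So the nonzero zero-divisors are exactly the 91 values of a appearing in this scan.

Final answer: nonzero zero-divisors of Z/140Z = {2, 4, 5, 6, 7, 8, 10, 12, 14, 15, 16, 18, 20, 21, 22, 24, 25, 26, 28, 30, 32, 34, 35, 36, 38, 40, 42, 44, 45, 46, 48, 49, 50, 52, 54, 55, 56, 58, 60, 62, 63, 64, 65, 66, 68, 70, 72, 74, 75, 76, 77, 78, 80, 82, 84, 85, 86, 88, 90, 91, 92, 94, 95, 96, 98, 100, 102, 104, 105, 106, 108, 110, 112, 114, 115, 116, 118, 119, 120, 122, 124, 125, 126, 128, 130, 132, 133, 134, 135, 136, 138}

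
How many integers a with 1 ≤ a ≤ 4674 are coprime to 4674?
1440

The number of a ∈ {1, ..., 4674} with gcd(a, 4674) = 1 is by definition Euler's totient φ(4674). φ is multiplicative, with φ(p^e) = p^e − p^(e−1). Factorise 4674 = 2 · 3 · 19 · 41. Then
  φ(4674) = (2 − 1) · (3 − 1) · (19 − 1) · (41 − 1) = 1 · 2 · 18 · 40 = 1440.
So there are 1440 such integers.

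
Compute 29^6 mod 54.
37

Use repeated squaring. Binary(6) = 110. Walk through the bits of the exponent 6 left-to-right: at each bit after the leading one, square the running value, then multiply by 29 if the bit is 1 (always reducing mod 54):
  bit 1 = 1 (leading): start with 29.
  bit 2 = 1: square 29^2 = 841 ≡ 31; bit is 1, so multiply 31·29 = 899 ≡ 35 (mod 54).
  bit 3 = 0: square 35^2 = 1225 ≡ 37 (mod 54).
Final value: 29^6 ≡ 37 (mod 54).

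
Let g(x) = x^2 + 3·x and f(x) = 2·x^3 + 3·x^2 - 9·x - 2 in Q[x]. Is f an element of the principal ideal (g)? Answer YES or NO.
NO

In Q[x] the ideal (g) consists of all multiples of g, so f ∈ (g) iff g | f, i.e. iff the remainder of f on division by g is 0. Divide f by g (g is monic, so eliminate the leading term of the running remainder at each step):
  leading term 2·x^3: subtract (2·x)·g(x) = 2·x^3 + 6·x^2, leaving -3·x^2 - 9·x - 2
  leading term -3·x^2: subtract (-3)·g(x) = -3·x^2 - 9·x, leaving -2
The remainder r(x) = -2 ≠ 0 (and deg r < deg g), so g ∤ f, i.e. f ∉ (g).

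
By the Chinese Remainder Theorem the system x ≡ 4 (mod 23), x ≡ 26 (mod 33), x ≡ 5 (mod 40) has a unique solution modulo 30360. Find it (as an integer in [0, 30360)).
x ≡ 9365 (mod 30360); the representative in [0, 30360) is 9365

The moduli 23, 33, 40 are pairwise coprime, so by the CRT there is a unique solution mod 23·33·40 = 30360.
Solve by successive substitution. Start with x ≡ 4 (mod 23).
  Combine with x ≡ 26 (mod 33): write x = 4 + 23·t and require 4 + 23·t ≡ 26 (mod 33), i.e. 23·t ≡ 26 − 4 ≡ 22 (mod 33). Since 23^(−1) ≡ 23 (mod 33), t ≡ 23·22 ≡ 11 (mod 33). So x ≡ 4 + 23·11 = 257 (mod 759).
  Combine with x ≡ 5 (mod 40): write x = 257 + 759·t and require 257 + 759·t ≡ 5 (mod 40), i.e. 759·t ≡ 5 − 257 ≡ 28 (mod 40). Since 759^(−1) ≡ 39 (mod 40) (759 ≡ 39 (mod 40)), t ≡ 39·28 ≡ 12 (mod 40). So x ≡ 257 + 759·12 = 9365 (mod 30360).
Unique solution in [0, 30360): x = 9365.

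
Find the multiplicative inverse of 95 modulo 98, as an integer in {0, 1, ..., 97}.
Apply the extended Euclidean algorithm to (98, 95), tracking rows (r, s, t) with s·98 + t·95 = r. Each division r_prev = q·r_cur + r_new produces the new row as (previous row) − q·(current row):
  row A: (98, 1, 0)   [1·98 + 0·95 = 98]
  row B: (95, 0, 1)   [0·98 + 1·95 = 95]
  98 = 1·95 + 3   → row C = row A − 1·row B = (3, 1, −1)   [check: 1·98 − 1·95 = 3]
  95 = 31·3 + 2   → row D = row B − 31·row C = (2, −31, 32)   [check: −31·98 + 32·95 = 2]
  3 = 1·2 + 1   → row E = row C − 1·row D = (1, 32, −33)   [check: 32·98 − 33·95 = 1]
  2 = 2·1 + 0   → remainder 0, stop. gcd = 1 (last nonzero row E).
The gcd is 1, so 95 is invertible mod 98. The last nonzero row gives 32·98 − 33·95 = 1, so t = −33. So 95^(−1) ≡ −33 ≡ 65 (mod 98). Verify: 95 · 65 = 6175 ≡ 1 (mod 98). ✓

Final answer: 95^(−1) ≡ 65 (mod 98)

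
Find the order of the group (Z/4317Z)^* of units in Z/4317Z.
|(Z/4317Z)^*| = 2876

(Z/4317Z)^* consists of the classes a with gcd(a, 4317) = 1, so its order is φ(4317). φ is multiplicative, with φ(p^e) = p^e − p^(e−1). Factorise 4317 = 3 · 1439. Then
  φ(4317) = (3 − 1) · (1439 − 1) = 2 · 1438 = 2876.
Thus |(Z/4317Z)^*| = 2876.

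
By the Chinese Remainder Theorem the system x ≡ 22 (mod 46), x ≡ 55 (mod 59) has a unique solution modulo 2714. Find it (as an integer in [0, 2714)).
The moduli 46, 59 are pairwise coprime, so by the CRT there is a unique solution mod 46·59 = 2714.
Solve by successive substitution. Start with x ≡ 22 (mod 46).
  Combine with x ≡ 55 (mod 59): write x = 22 + 46·t and require 22 + 46·t ≡ 55 (mod 59), i.e. 46·t ≡ 55 − 22 ≡ 33 (mod 59). Since 46^(−1) ≡ 9 (mod 59), t ≡ 9·33 ≡ 2 (mod 59). So x ≡ 22 + 46·2 = 114 (mod 2714).
Unique solution in [0, 2714): x = 114.

Final answer: x ≡ 114 (mod 2714); the representative in [0, 2714) is 114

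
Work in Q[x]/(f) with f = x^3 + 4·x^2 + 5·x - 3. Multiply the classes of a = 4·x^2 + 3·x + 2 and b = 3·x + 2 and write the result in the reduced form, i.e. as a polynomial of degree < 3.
a · b ≡ -31·x^2 - 48·x + 40 (mod f(x))

First multiply in Q[x] without reducing: a · b = 12·x^3 + 17·x^2 + 12·x + 4. Now divide by f(x) = x^3 + 4·x^2 + 5·x - 3, eliminating the leading term at each step:
  leading term 12·x^3: subtract (12)·f(x) = 12·x^3 + 48·x^2 + 60·x - 36, leaving -31·x^2 - 48·x + 40
The degree is now < 3, so this is the remainder. Hence a · b ≡ -31·x^2 - 48·x + 40 in Q[x]/(f).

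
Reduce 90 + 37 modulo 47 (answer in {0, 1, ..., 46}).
33

Reduce the summands first: 90 ≡ 43 (mod 47), so 90 + 37 ≡ 43 + 37 (mod 47). 43 + 37 = 80; 80 = 1·47 + 33, so (90 + 37) mod 47 = 33.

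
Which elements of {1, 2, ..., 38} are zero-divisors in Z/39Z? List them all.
An element a ∈ Z/39Z (with a ≠ 0) is a zero-divisor iff gcd(a, 39) > 1 (because a is a unit precisely when gcd(a, n) = 1, and in Z/nZ every nonzero, non-unit element is a zero-divisor). Scan a = 1, ..., 38 and keep those with gcd(a, 39) > 1:
  gcd(3, 39) = 3, gcd(6, 39) = 3, gcd(9, 39) = 3, gcd(12, 39) = 3, gcd(13, 39) = 13, gcd(15, 39) = 3, gcd(18, 39) = 3, gcd(21, 39) = 3, gcd(24, 39) = 3, gcd(26, 39) = 13, gcd(27, 39) = 3, gcd(30, 39) = 3, gcd(33, 39) = 3, gcd(36, 39) = 3.
All other a ∈ {1, ..., 38} have gcd(a, 39) = 1 and are units. So the nonzero zero-divisors are exactly the 14 values of a appearing in this scan.

Final answer: nonzero zero-divisors of Z/39Z = {3, 6, 9, 12, 13, 15, 18, 21, 24, 26, 27, 30, 33, 36}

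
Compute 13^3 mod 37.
14

Use repeated squaring. Binary(3) = 11. Walk through the bits of the exponent 3 left-to-right: at each bit after the leading one, square the running value, then multiply by 13 if the bit is 1 (always reducing mod 37):
  bit 1 = 1 (leading): start with 13.
  bit 2 = 1: square 13^2 = 169 ≡ 21; bit is 1, so multiply 21·13 = 273 ≡ 14 (mod 37).
Final value: 13^3 ≡ 14 (mod 37).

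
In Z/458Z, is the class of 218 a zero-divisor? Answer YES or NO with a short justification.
gcd(218, 458) = 2 > 1, so 218 is not a unit in Z/458Z. In Z/nZ every nonzero non-unit is a zero-divisor: explicitly, take b = 458/gcd = 229 ≠ 0 (mod 458); then 218·229 = 49922 = 109·458, i.e. 218·229 ≡ 0 (mod 458). So 218 is a zero-divisor.

Final answer: YES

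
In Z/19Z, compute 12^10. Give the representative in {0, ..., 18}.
7

Use repeated squaring. Binary(10) = 1010. Walk through the bits of the exponent 10 left-to-right: at each bit after the leading one, square the running value, then multiply by 12 if the bit is 1 (always reducing mod 19):
  bit 1 = 1 (leading): start with 12.
  bit 2 = 0: square 12^2 = 144 ≡ 11 (mod 19).
  bit 3 = 1: square 11^2 = 121 ≡ 7; bit is 1, so multiply 7·12 = 84 ≡ 8 (mod 19).
  bit 4 = 0: square 8^2 = 64 ≡ 7 (mod 19).
Final value: 12^10 ≡ 7 (mod 19).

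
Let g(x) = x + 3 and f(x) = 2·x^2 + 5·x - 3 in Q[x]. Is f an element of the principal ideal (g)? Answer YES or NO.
In Q[x] the ideal (g) consists of all multiples of g, so f ∈ (g) iff g | f, i.e. iff the remainder of f on division by g is 0. Divide f by g (g is monic, so eliminate the leading term of the running remainder at each step):
  leading term 2·x^2: subtract (2·x)·g(x) = 2·x^2 + 6·x, leaving -x - 3
  leading term -x: subtract (-1)·g(x) = -x - 3, leaving 0
The remainder is 0, so f(x) = g(x) · h(x) with h(x) = 2·x - 1. Hence g | f, i.e. f ∈ (g).

Final answer: YES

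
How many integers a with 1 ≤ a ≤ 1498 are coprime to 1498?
The number of a ∈ {1, ..., 1498} with gcd(a, 1498) = 1 is by definition Euler's totient φ(1498). φ is multiplicative, with φ(p^e) = p^e − p^(e−1). Factorise 1498 = 2 · 7 · 107. Then
  φ(1498) = (2 − 1) · (7 − 1) · (107 − 1) = 1 · 6 · 106 = 636.
So there are 636 such integers.

Final answer: 636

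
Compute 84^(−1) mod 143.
84^(−1) ≡ 63 (mod 143)

Apply the extended Euclidean algorithm to (143, 84), tracking rows (r, s, t) with s·143 + t·84 = r. Each division r_prev = q·r_cur + r_new produces the new row as (previous row) − q·(current row):
  row A: (143, 1, 0)   [1·143 + 0·84 = 143]
  row B: (84, 0, 1)   [0·143 + 1·84 = 84]
  143 = 1·84 + 59   → row C = row A − 1·row B = (59, 1, −1)   [check: 1·143 − 1·84 = 59]
  84 = 1·59 + 25   → row D = row B − 1·row C = (25, −1, 2)   [check: −1·143 + 2·84 = 25]
  59 = 2·25 + 9   → row E = row C − 2·row D = (9, 3, −5)   [check: 3·143 − 5·84 = 9]
  25 = 2·9 + 7   → row F = row D − 2·row E = (7, −7, 12)   [check: −7·143 + 12·84 = 7]
  9 = 1·7 + 2   → row G = row E − 1·row F = (2, 10, −17)   [check: 10·143 − 17·84 = 2]
  7 = 3·2 + 1   → row H = row F − 3·row G = (1, −37, 63)   [check: −37·143 + 63·84 = 1]
  2 = 2·1 + 0   → remainder 0, stop. gcd = 1 (last nonzero row H).
The gcd is 1, so 84 is invertible mod 143. The last nonzero row gives −37·143 + 63·84 = 1, so t = 63. So 84^(−1) ≡ 63 (mod 143). Verify: 84 · 63 = 5292 ≡ 1 (mod 143). ✓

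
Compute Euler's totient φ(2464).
φ(2464) = 960

φ is multiplicative, with φ(p^e) = p^e − p^(e−1). Factorise 2464 = 2^5 · 7 · 11. Then
  φ(2464) = (2^5 − 2^4) · (7 − 1) · (11 − 1) = 16 · 6 · 10 = 960.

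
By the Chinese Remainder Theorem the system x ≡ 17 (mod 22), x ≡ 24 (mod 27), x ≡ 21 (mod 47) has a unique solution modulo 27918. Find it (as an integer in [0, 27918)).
x ≡ 9609 (mod 27918); the representative in [0, 27918) is 9609

The moduli 22, 27, 47 are pairwise coprime, so by the CRT there is a unique solution mod 22·27·47 = 27918.
Solve by successive substitution. Start with x ≡ 17 (mod 22).
  Combine with x ≡ 24 (mod 27): write x = 17 + 22·t and require 17 + 22·t ≡ 24 (mod 27), i.e. 22·t ≡ 24 − 17 ≡ 7 (mod 27). Since 22^(−1) ≡ 16 (mod 27), t ≡ 16·7 ≡ 4 (mod 27). So x ≡ 17 + 22·4 = 105 (mod 594).
  Combine with x ≡ 21 (mod 47): write x = 105 + 594·t and require 105 + 594·t ≡ 21 (mod 47), i.e. 594·t ≡ 21 − 105 ≡ 10 (mod 47). Since 594^(−1) ≡ 11 (mod 47) (594 ≡ 30 (mod 47)), t ≡ 11·10 ≡ 16 (mod 47). So x ≡ 105 + 594·16 = 9609 (mod 27918).
Unique solution in [0, 27918): x = 9609.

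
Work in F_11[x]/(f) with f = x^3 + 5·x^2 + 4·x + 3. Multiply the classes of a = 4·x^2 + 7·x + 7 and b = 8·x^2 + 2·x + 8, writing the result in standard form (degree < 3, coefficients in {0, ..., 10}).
Multiply as integer polynomials: a · b = 32·x^4 + 64·x^3 + 102·x^2 + 70·x + 56. Reducing coefficients mod 11: a · b ≡ 10·x^4 + 9·x^3 + 3·x^2 + 4·x + 1. Now divide by f(x) = x^3 + 5·x^2 + 4·x + 3 in F_11[x], eliminating the leading term at each step:
  leading term 10·x^4: subtract (10·x)·f(x) = 10·x^4 + 6·x^3 + 7·x^2 + 8·x, leaving 3·x^3 + 7·x^2 + 7·x + 1 (coefficients mod 11)
  leading term 3·x^3: subtract (3)·f(x) = 3·x^3 + 4·x^2 + x + 9, leaving 3·x^2 + 6·x + 3 (coefficients mod 11)
The degree is now < 3, so this is the remainder. Hence a · b ≡ 3·x^2 + 6·x + 3 in F_11[x]/(f).

Final answer: a · b ≡ 3·x^2 + 6·x + 3 (mod f(x))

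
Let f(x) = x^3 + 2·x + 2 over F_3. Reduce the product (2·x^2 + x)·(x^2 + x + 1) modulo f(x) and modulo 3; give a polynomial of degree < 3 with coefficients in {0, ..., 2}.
a · b ≡ 2·x^2 (mod f(x))

Multiply as integer polynomials: a · b = 2·x^4 + 3·x^3 + 3·x^2 + x. Reducing coefficients mod 3: a · b ≡ 2·x^4 + x. Now divide by f(x) = x^3 + 2·x + 2 in F_3[x], eliminating the leading term at each step:
  leading term 2·x^4: subtract (2·x)·f(x) = 2·x^4 + x^2 + x, leaving 2·x^2 (coefficients mod 3)
The degree is now < 3, so this is the remainder. Hence a · b ≡ 2·x^2 in F_3[x]/(f).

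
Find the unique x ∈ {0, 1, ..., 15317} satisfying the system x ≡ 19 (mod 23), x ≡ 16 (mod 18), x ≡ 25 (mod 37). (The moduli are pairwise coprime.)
x ≡ 11680 (mod 15318); the representative in [0, 15318) is 11680

The moduli 23, 18, 37 are pairwise coprime, so by the CRT there is a unique solution mod 23·18·37 = 15318.
Solve by successive substitution. Start with x ≡ 19 (mod 23).
  Combine with x ≡ 16 (mod 18): write x = 19 + 23·t and require 19 + 23·t ≡ 16 (mod 18), i.e. 23·t ≡ 16 − 19 ≡ 15 (mod 18). Since 23^(−1) ≡ 11 (mod 18) (23 ≡ 5 (mod 18)), t ≡ 11·15 ≡ 3 (mod 18). So x ≡ 19 + 23·3 = 88 (mod 414).
  Combine with x ≡ 25 (mod 37): write x = 88 + 414·t and require 88 + 414·t ≡ 25 (mod 37), i.e. 414·t ≡ 25 − 88 ≡ 11 (mod 37). Since 414^(−1) ≡ 16 (mod 37) (414 ≡ 7 (mod 37)), t ≡ 16·11 ≡ 28 (mod 37). So x ≡ 88 + 414·28 = 11680 (mod 15318).
Unique solution in [0, 15318): x = 11680.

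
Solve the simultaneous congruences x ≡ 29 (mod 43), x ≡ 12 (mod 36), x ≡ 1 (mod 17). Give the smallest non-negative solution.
The moduli 43, 36, 17 are pairwise coprime, so by the CRT there is a unique solution mod 43·36·17 = 26316.
Solve by successive substitution. Start with x ≡ 29 (mod 43).
  Combine with x ≡ 12 (mod 36): write x = 29 + 43·t and require 29 + 43·t ≡ 12 (mod 36), i.e. 43·t ≡ 12 − 29 ≡ 19 (mod 36). Since 43^(−1) ≡ 31 (mod 36) (43 ≡ 7 (mod 36)), t ≡ 31·19 ≡ 13 (mod 36). So x ≡ 29 + 43·13 = 588 (mod 1548).
  Combine with x ≡ 1 (mod 17): write x = 588 + 1548·t and require 588 + 1548·t ≡ 1 (mod 17), i.e. 1548·t ≡ 1 − 588 ≡ 8 (mod 17). Since 1548^(−1) ≡ 1 (mod 17) (1548 ≡ 1 (mod 17)), t ≡ 1·8 ≡ 8 (mod 17). So x ≡ 588 + 1548·8 = 12972 (mod 26316).
Unique solution in [0, 26316): x = 12972.

Final answer: x ≡ 12972 (mod 26316); the representative in [0, 26316) is 12972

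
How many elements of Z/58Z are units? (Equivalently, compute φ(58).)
Z/58Z has φ(58) = 28 units

An element a ∈ Z/58Z is a unit iff gcd(a, 58) = 1, so the number of units is φ(58). φ is multiplicative, with φ(p^e) = p^e − p^(e−1). Factorise 58 = 2 · 29. Then
  φ(58) = (2 − 1) · (29 − 1) = 1 · 28 = 28.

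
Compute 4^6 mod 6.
4

Use repeated squaring. Binary(6) = 110. Walk through the bits of the exponent 6 left-to-right: at each bit after the leading one, square the running value, then multiply by 4 if the bit is 1 (always reducing mod 6):
  bit 1 = 1 (leading): start with 4.
  bit 2 = 1: square 4^2 = 16 ≡ 4; bit is 1, so multiply 4·4 = 16 ≡ 4 (mod 6).
  bit 3 = 0: square 4^2 = 16 ≡ 4 (mod 6).
Final value: 4^6 ≡ 4 (mod 6).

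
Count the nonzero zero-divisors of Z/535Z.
In Z/535Z each nonzero element is either a unit (gcd with 535 is 1) or a zero-divisor (gcd > 1). The number of units is φ(535): factorise 535 = 5 · 107, so φ(535) = (5 − 1) · (107 − 1) = 4 · 106 = 424. The nonzero elements number 535 − 1 = 534. Hence the nonzero zero-divisors number 534 − 424 = 110.

Final answer: Z/535Z has 110 nonzero zero-divisors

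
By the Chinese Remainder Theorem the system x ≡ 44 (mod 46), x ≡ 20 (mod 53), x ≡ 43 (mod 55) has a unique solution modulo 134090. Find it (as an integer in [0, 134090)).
x ≡ 88318 (mod 134090); the representative in [0, 134090) is 88318

The moduli 46, 53, 55 are pairwise coprime, so by the CRT there is a unique solution mod 46·53·55 = 134090.
Solve by successive substitution. Start with x ≡ 44 (mod 46).
  Combine with x ≡ 20 (mod 53): write x = 44 + 46·t and require 44 + 46·t ≡ 20 (mod 53), i.e. 46·t ≡ 20 − 44 ≡ 29 (mod 53). Since 46^(−1) ≡ 15 (mod 53), t ≡ 15·29 ≡ 11 (mod 53). So x ≡ 44 + 46·11 = 550 (mod 2438).
  Combine with x ≡ 43 (mod 55): write x = 550 + 2438·t and require 550 + 2438·t ≡ 43 (mod 55), i.e. 2438·t ≡ 43 − 550 ≡ 43 (mod 55). Since 2438^(−1) ≡ 52 (mod 55) (2438 ≡ 18 (mod 55)), t ≡ 52·43 ≡ 36 (mod 55). So x ≡ 550 + 2438·36 = 88318 (mod 134090).
Unique solution in [0, 134090): x = 88318.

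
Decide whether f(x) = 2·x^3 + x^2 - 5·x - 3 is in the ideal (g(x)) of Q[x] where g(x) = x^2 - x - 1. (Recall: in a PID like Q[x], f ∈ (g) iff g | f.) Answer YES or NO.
In Q[x] the ideal (g) consists of all multiples of g, so f ∈ (g) iff g | f, i.e. iff the remainder of f on division by g is 0. Divide f by g (g is monic, so eliminate the leading term of the running remainder at each step):
  leading term 2·x^3: subtract (2·x)·g(x) = 2·x^3 - 2·x^2 - 2·x, leaving 3·x^2 - 3·x - 3
  leading term 3·x^2: subtract (3)·g(x) = 3·x^2 - 3·x - 3, leaving 0
The remainder is 0, so f(x) = g(x) · h(x) with h(x) = 2·x + 3. Hence g | f, i.e. f ∈ (g).

Final answer: YES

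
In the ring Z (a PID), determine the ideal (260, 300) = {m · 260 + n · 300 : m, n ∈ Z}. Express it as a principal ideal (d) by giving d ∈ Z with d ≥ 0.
In the PID Z, (a, b) is generated by gcd(a, b). Compute gcd(300, 260) with the extended Euclidean algorithm, tracking rows (r, s, t) with s·300 + t·260 = r:
  row A: (300, 1, 0)   [1·300 + 0·260 = 300]
  row B: (260, 0, 1)   [0·300 + 1·260 = 260]
  300 = 1·260 + 40   → row C = row A − 1·row B = (40, 1, −1)   [check: 1·300 − 1·260 = 40]
  260 = 6·40 + 20   → row D = row B − 6·row C = (20, −6, 7)   [check: −6·300 + 7·260 = 20]
  40 = 2·20 + 0   → remainder 0, stop. gcd = 20 (last nonzero row D).
So gcd(260, 300) = 20, with Bézout identity −6·300 + 7·260 = 20. Containment (⊇): the Bézout identity exhibits 20 as an element of (260, 300), giving (20) ⊆ (260, 300). Containment (⊆): since 20 | 260 and 20 | 300 (260 = 20·13, 300 = 20·15), every Z-linear combination of 260 and 300 is divisible by 20, so (260, 300) ⊆ (20). Therefore (260, 300) = (20), d = 20.

Final answer: (260, 300) = (20); d = 20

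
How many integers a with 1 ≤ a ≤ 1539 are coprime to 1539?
The number of a ∈ {1, ..., 1539} with gcd(a, 1539) = 1 is by definition Euler's totient φ(1539). φ is multiplicative, with φ(p^e) = p^e − p^(e−1). Factorise 1539 = 3^4 · 19. Then
  φ(1539) = (3^4 − 3^3) · (19 − 1) = 54 · 18 = 972.
So there are 972 such integers.

Final answer: 972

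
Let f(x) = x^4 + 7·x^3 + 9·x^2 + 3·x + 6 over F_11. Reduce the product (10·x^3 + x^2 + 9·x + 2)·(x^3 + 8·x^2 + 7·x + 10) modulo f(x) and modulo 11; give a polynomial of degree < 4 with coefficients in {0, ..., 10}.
a · b ≡ 7·x^3 + x^2 + 3·x + 5 (mod f(x))

Multiply as integer polynomials: a · b = 10·x^6 + 81·x^5 + 87·x^4 + 181·x^3 + 89·x^2 + 104·x + 20. Reducing coefficients mod 11: a · b ≡ 10·x^6 + 4·x^5 + 10·x^4 + 5·x^3 + x^2 + 5·x + 9. Now divide by f(x) = x^4 + 7·x^3 + 9·x^2 + 3·x + 6 in F_11[x], eliminating the leading term at each step:
  leading term 10·x^6: subtract (10·x^2)·f(x) = 10·x^6 + 4·x^5 + 2·x^4 + 8·x^3 + 5·x^2, leaving 8·x^4 + 8·x^3 + 7·x^2 + 5·x + 9 (coefficients mod 11)
  leading term 8·x^4: subtract (8)·f(x) = 8·x^4 + x^3 + 6·x^2 + 2·x + 4, leaving 7·x^3 + x^2 + 3·x + 5 (coefficients mod 11)
The degree is now < 4, so this is the remainder. Hence a · b ≡ 7·x^3 + x^2 + 3·x + 5 in F_11[x]/(f).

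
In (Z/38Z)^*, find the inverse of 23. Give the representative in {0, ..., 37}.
Apply the extended Euclidean algorithm to (38, 23), tracking rows (r, s, t) with s·38 + t·23 = r. Each division r_prev = q·r_cur + r_new produces the new row as (previous row) − q·(current row):
  row A: (38, 1, 0)   [1·38 + 0·23 = 38]
  row B: (23, 0, 1)   [0·38 + 1·23 = 23]
  38 = 1·23 + 15   → row C = row A − 1·row B = (15, 1, −1)   [check: 1·38 − 1·23 = 15]
  23 = 1·15 + 8   → row D = row B − 1·row C = (8, −1, 2)   [check: −1·38 + 2·23 = 8]
  15 = 1·8 + 7   → row E = row C − 1·row D = (7, 2, −3)   [check: 2·38 − 3·23 = 7]
  8 = 1·7 + 1   → row F = row D − 1·row E = (1, −3, 5)   [check: −3·38 + 5·23 = 1]
  7 = 7·1 + 0   → remainder 0, stop. gcd = 1 (last nonzero row F).
The gcd is 1, so 23 is invertible mod 38. The last nonzero row gives −3·38 + 5·23 = 1, so t = 5. So 23^(−1) ≡ 5 (mod 38). Verify: 23 · 5 = 115 ≡ 1 (mod 38). ✓

Final answer: 23^(−1) ≡ 5 (mod 38)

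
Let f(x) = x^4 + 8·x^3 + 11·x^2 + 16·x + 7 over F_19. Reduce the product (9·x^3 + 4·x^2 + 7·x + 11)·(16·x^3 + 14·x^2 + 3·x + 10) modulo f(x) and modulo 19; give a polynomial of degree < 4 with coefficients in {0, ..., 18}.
a · b ≡ 17·x^3 + 18·x^2 + 13·x + 3 (mod f(x))

Multiply as integer polynomials: a · b = 144·x^6 + 190·x^5 + 195·x^4 + 376·x^3 + 215·x^2 + 103·x + 110. Reducing coefficients mod 19: a · b ≡ 11·x^6 + 5·x^4 + 15·x^3 + 6·x^2 + 8·x + 15. Now divide by f(x) = x^4 + 8·x^3 + 11·x^2 + 16·x + 7 in F_19[x], eliminating the leading term at each step:
  leading term 11·x^6: subtract (11·x^2)·f(x) = 11·x^6 + 12·x^5 + 7·x^4 + 5·x^3 + x^2, leaving 7·x^5 + 17·x^4 + 10·x^3 + 5·x^2 + 8·x + 15 (coefficients mod 19)
  leading term 7·x^5: subtract (7·x)·f(x) = 7·x^5 + 18·x^4 + x^3 + 17·x^2 + 11·x, leaving 18·x^4 + 9·x^3 + 7·x^2 + 16·x + 15 (coefficients mod 19)
  leading term 18·x^4: subtract (18)·f(x) = 18·x^4 + 11·x^3 + 8·x^2 + 3·x + 12, leaving 17·x^3 + 18·x^2 + 13·x + 3 (coefficients mod 19)
The degree is now < 4, so this is the remainder. Hence a · b ≡ 17·x^3 + 18·x^2 + 13·x + 3 in F_19[x]/(f).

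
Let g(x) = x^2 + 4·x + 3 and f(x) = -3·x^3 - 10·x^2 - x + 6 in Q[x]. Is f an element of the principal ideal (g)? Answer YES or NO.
In Q[x] the ideal (g) consists of all multiples of g, so f ∈ (g) iff g | f, i.e. iff the remainder of f on division by g is 0. Divide f by g (g is monic, so eliminate the leading term of the running remainder at each step):
  leading term -3·x^3: subtract (-3·x)·g(x) = -3·x^3 - 12·x^2 - 9·x, leaving 2·x^2 + 8·x + 6
  leading term 2·x^2: subtract (2)·g(x) = 2·x^2 + 8·x + 6, leaving 0
The remainder is 0, so f(x) = g(x) · h(x) with h(x) = 2 - 3·x. Hence g | f, i.e. f ∈ (g).

Final answer: YES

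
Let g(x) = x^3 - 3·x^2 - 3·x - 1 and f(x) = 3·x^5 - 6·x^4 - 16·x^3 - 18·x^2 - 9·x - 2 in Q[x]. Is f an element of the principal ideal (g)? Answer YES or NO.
YES

In Q[x] the ideal (g) consists of all multiples of g, so f ∈ (g) iff g | f, i.e. iff the remainder of f on division by g is 0. Divide f by g (g is monic, so eliminate the leading term of the running remainder at each step):
  leading term 3·x^5: subtract (3·x^2)·g(x) = 3·x^5 - 9·x^4 - 9·x^3 - 3·x^2, leaving 3·x^4 - 7·x^3 - 15·x^2 - 9·x - 2
  leading term 3·x^4: subtract (3·x)·g(x) = 3·x^4 - 9·x^3 - 9·x^2 - 3·x, leaving 2·x^3 - 6·x^2 - 6·x - 2
  leading term 2·x^3: subtract (2)·g(x) = 2·x^3 - 6·x^2 - 6·x - 2, leaving 0
The remainder is 0, so f(x) = g(x) · h(x) with h(x) = 3·x^2 + 3·x + 2. Hence g | f, i.e. f ∈ (g).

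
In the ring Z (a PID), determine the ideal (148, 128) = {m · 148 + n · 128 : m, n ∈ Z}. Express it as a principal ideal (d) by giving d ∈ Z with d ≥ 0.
(148, 128) = (4); d = 4

In the PID Z, (a, b) is generated by gcd(a, b). Compute gcd(148, 128) with the extended Euclidean algorithm, tracking rows (r, s, t) with s·148 + t·128 = r:
  row A: (148, 1, 0)   [1·148 + 0·128 = 148]
  row B: (128, 0, 1)   [0·148 + 1·128 = 128]
  148 = 1·128 + 20   → row C = row A − 1·row B = (20, 1, −1)   [check: 1·148 − 1·128 = 20]
  128 = 6·20 + 8   → row D = row B − 6·row C = (8, −6, 7)   [check: −6·148 + 7·128 = 8]
  20 = 2·8 + 4   → row E = row C − 2·row D = (4, 13, −15)   [check: 13·148 − 15·128 = 4]
  8 = 2·4 + 0   → remainder 0, stop. gcd = 4 (last nonzero row E).
So gcd(148, 128) = 4, with Bézout identity 13·148 − 15·128 = 4. Containment (⊇): the Bézout identity exhibits 4 as an element of (148, 128), giving (4) ⊆ (148, 128). Containment (⊆): since 4 | 148 and 4 | 128 (148 = 4·37, 128 = 4·32), every Z-linear combination of 148 and 128 is divisible by 4, so (148, 128) ⊆ (4). Therefore (148, 128) = (4), d = 4.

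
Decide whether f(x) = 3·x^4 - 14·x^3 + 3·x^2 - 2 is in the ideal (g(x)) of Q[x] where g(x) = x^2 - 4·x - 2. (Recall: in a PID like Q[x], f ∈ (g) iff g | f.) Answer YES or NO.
YES

In Q[x] the ideal (g) consists of all multiples of g, so f ∈ (g) iff g | f, i.e. iff the remainder of f on division by g is 0. Divide f by g (g is monic, so eliminate the leading term of the running remainder at each step):
  leading term 3·x^4: subtract (3·x^2)·g(x) = 3·x^4 - 12·x^3 - 6·x^2, leaving -2·x^3 + 9·x^2 - 2
  leading term -2·x^3: subtract (-2·x)·g(x) = -2·x^3 + 8·x^2 + 4·x, leaving x^2 - 4·x - 2
  leading term x^2: subtract (1)·g(x) = x^2 - 4·x - 2, leaving 0
The remainder is 0, so f(x) = g(x) · h(x) with h(x) = 3·x^2 - 2·x + 1. Hence g | f, i.e. f ∈ (g).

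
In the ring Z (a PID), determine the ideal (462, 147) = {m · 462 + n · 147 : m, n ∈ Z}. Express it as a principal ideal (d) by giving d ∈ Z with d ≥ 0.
In the PID Z, (a, b) is generated by gcd(a, b). Compute gcd(462, 147) with the extended Euclidean algorithm, tracking rows (r, s, t) with s·462 + t·147 = r:
  row A: (462, 1, 0)   [1·462 + 0·147 = 462]
  row B: (147, 0, 1)   [0·462 + 1·147 = 147]
  462 = 3·147 + 21   → row C = row A − 3·row B = (21, 1, −3)   [check: 1·462 − 3·147 = 21]
  147 = 7·21 + 0   → remainder 0, stop. gcd = 21 (last nonzero row C).
So gcd(462, 147) = 21, with Bézout identity 1·462 − 3·147 = 21. Containment (⊇): the Bézout identity exhibits 21 as an element of (462, 147), giving (21) ⊆ (462, 147). Containment (⊆): since 21 | 462 and 21 | 147 (462 = 21·22, 147 = 21·7), every Z-linear combination of 462 and 147 is divisible by 21, so (462, 147) ⊆ (21). Therefore (462, 147) = (21), d = 21.

Final answer: (462, 147) = (21); d = 21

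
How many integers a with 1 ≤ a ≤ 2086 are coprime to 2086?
The number of a ∈ {1, ..., 2086} with gcd(a, 2086) = 1 is by definition Euler's totient φ(2086). φ is multiplicative, with φ(p^e) = p^e − p^(e−1). Factorise 2086 = 2 · 7 · 149. Then
  φ(2086) = (2 − 1) · (7 − 1) · (149 − 1) = 1 · 6 · 148 = 888.
So there are 888 such integers.

Final answer: 888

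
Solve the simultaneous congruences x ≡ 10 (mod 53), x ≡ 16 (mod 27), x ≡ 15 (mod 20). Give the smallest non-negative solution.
The moduli 53, 27, 20 are pairwise coprime, so by the CRT there is a unique solution mod 53·27·20 = 28620.
Solve by successive substitution. Start with x ≡ 10 (mod 53).
  Combine with x ≡ 16 (mod 27): write x = 10 + 53·t and require 10 + 53·t ≡ 16 (mod 27), i.e. 53·t ≡ 16 − 10 ≡ 6 (mod 27). Since 53^(−1) ≡ 26 (mod 27) (53 ≡ 26 (mod 27)), t ≡ 26·6 ≡ 21 (mod 27). So x ≡ 10 + 53·21 = 1123 (mod 1431).
  Combine with x ≡ 15 (mod 20): write x = 1123 + 1431·t and require 1123 + 1431·t ≡ 15 (mod 20), i.e. 1431·t ≡ 15 − 1123 ≡ 12 (mod 20). Since 1431^(−1) ≡ 11 (mod 20) (1431 ≡ 11 (mod 20)), t ≡ 11·12 ≡ 12 (mod 20). So x ≡ 1123 + 1431·12 = 18295 (mod 28620).
Unique solution in [0, 28620): x = 18295.

Final answer: x ≡ 18295 (mod 28620); the representative in [0, 28620) is 18295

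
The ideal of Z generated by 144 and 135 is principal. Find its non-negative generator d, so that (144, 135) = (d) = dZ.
(144, 135) = (9); d = 9

In the PID Z, (a, b) is generated by gcd(a, b). Compute gcd(144, 135) with the extended Euclidean algorithm, tracking rows (r, s, t) with s·144 + t·135 = r:
  row A: (144, 1, 0)   [1·144 + 0·135 = 144]
  row B: (135, 0, 1)   [0·144 + 1·135 = 135]
  144 = 1·135 + 9   → row C = row A − 1·row B = (9, 1, −1)   [check: 1·144 − 1·135 = 9]
  135 = 15·9 + 0   → remainder 0, stop. gcd = 9 (last nonzero row C).
So gcd(144, 135) = 9, with Bézout identity 1·144 − 1·135 = 9. Containment (⊇): the Bézout identity exhibits 9 as an element of (144, 135), giving (9) ⊆ (144, 135). Containment (⊆): since 9 | 144 and 9 | 135 (144 = 9·16, 135 = 9·15), every Z-linear combination of 144 and 135 is divisible by 9, so (144, 135) ⊆ (9). Therefore (144, 135) = (9), d = 9.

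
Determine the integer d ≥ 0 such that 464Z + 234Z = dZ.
In the PID Z, (a, b) is generated by gcd(a, b). Compute gcd(464, 234) with the extended Euclidean algorithm, tracking rows (r, s, t) with s·464 + t·234 = r:
  row A: (464, 1, 0)   [1·464 + 0·234 = 464]
  row B: (234, 0, 1)   [0·464 + 1·234 = 234]
  464 = 1·234 + 230   → row C = row A − 1·row B = (230, 1, −1)   [check: 1·464 − 1·234 = 230]
  234 = 1·230 + 4   → row D = row B − 1·row C = (4, −1, 2)   [check: −1·464 + 2·234 = 4]
  230 = 57·4 + 2   → row E = row C − 57·row D = (2, 58, −115)   [check: 58·464 − 115·234 = 2]
  4 = 2·2 + 0   → remainder 0, stop. gcd = 2 (last nonzero row E).
So gcd(464, 234) = 2, with Bézout identity 58·464 − 115·234 = 2. Containment (⊇): the Bézout identity exhibits 2 as an element of (464, 234), giving (2) ⊆ (464, 234). Containment (⊆): since 2 | 464 and 2 | 234 (464 = 2·232, 234 = 2·117), every Z-linear combination of 464 and 234 is divisible by 2, so (464, 234) ⊆ (2). Therefore (464, 234) = (2), d = 2.

Final answer: (464, 234) = (2); d = 2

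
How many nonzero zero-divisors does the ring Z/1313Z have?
Z/1313Z has 112 nonzero zero-divisors

In Z/1313Z each nonzero element is either a unit (gcd with 1313 is 1) or a zero-divisor (gcd > 1). The number of units is φ(1313): factorise 1313 = 13 · 101, so φ(1313) = (13 − 1) · (101 − 1) = 12 · 100 = 1200. The nonzero elements number 1313 − 1 = 1312. Hence the nonzero zero-divisors number 1312 − 1200 = 112.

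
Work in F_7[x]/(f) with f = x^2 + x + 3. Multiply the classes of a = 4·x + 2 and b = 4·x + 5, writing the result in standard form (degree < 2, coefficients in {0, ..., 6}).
Multiply as integer polynomials: a · b = 16·x^2 + 28·x + 10. Reducing coefficients mod 7: a · b ≡ 2·x^2 + 3. Now divide by f(x) = x^2 + x + 3 in F_7[x], eliminating the leading term at each step:
  leading term 2·x^2: subtract (2)·f(x) = 2·x^2 + 2·x + 6, leaving 5·x + 4 (coefficients mod 7)
The degree is now < 2, so this is the remainder. Hence a · b ≡ 5·x + 4 in F_7[x]/(f).

Final answer: a · b ≡ 5·x + 4 (mod f(x))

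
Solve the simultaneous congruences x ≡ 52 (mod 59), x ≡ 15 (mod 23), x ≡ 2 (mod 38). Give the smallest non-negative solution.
x ≡ 22118 (mod 51566); the representative in [0, 51566) is 22118

The moduli 59, 23, 38 are pairwise coprime, so by the CRT there is a unique solution mod 59·23·38 = 51566.
Solve by successive substitution. Start with x ≡ 52 (mod 59).
  Combine with x ≡ 15 (mod 23): write x = 52 + 59·t and require 52 + 59·t ≡ 15 (mod 23), i.e. 59·t ≡ 15 − 52 ≡ 9 (mod 23). Since 59^(−1) ≡ 16 (mod 23) (59 ≡ 13 (mod 23)), t ≡ 16·9 ≡ 6 (mod 23). So x ≡ 52 + 59·6 = 406 (mod 1357).
  Combine with x ≡ 2 (mod 38): write x = 406 + 1357·t and require 406 + 1357·t ≡ 2 (mod 38), i.e. 1357·t ≡ 2 − 406 ≡ 14 (mod 38). Since 1357^(−1) ≡ 31 (mod 38) (1357 ≡ 27 (mod 38)), t ≡ 31·14 ≡ 16 (mod 38). So x ≡ 406 + 1357·16 = 22118 (mod 51566).
Unique solution in [0, 51566): x = 22118.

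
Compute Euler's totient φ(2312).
φ(2312) = 1088

φ is multiplicative, with φ(p^e) = p^e − p^(e−1). Factorise 2312 = 2^3 · 17^2. Then
  φ(2312) = (2^3 − 2^2) · (17^2 − 17^1) = 4 · 272 = 1088.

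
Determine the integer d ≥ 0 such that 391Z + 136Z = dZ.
(391, 136) = (17); d = 17

In the PID Z, (a, b) is generated by gcd(a, b). Compute gcd(391, 136) with the extended Euclidean algorithm, tracking rows (r, s, t) with s·391 + t·136 = r:
  row A: (391, 1, 0)   [1·391 + 0·136 = 391]
  row B: (136, 0, 1)   [0·391 + 1·136 = 136]
  391 = 2·136 + 119   → row C = row A − 2·row B = (119, 1, −2)   [check: 1·391 − 2·136 = 119]
  136 = 1·119 + 17   → row D = row B − 1·row C = (17, −1, 3)   [check: −1·391 + 3·136 = 17]
  119 = 7·17 + 0   → remainder 0, stop. gcd = 17 (last nonzero row D).
So gcd(391, 136) = 17, with Bézout identity −1·391 + 3·136 = 17. Containment (⊇): the Bézout identity exhibits 17 as an element of (391, 136), giving (17) ⊆ (391, 136). Containment (⊆): since 17 | 391 and 17 | 136 (391 = 17·23, 136 = 17·8), every Z-linear combination of 391 and 136 is divisible by 17, so (391, 136) ⊆ (17). Therefore (391, 136) = (17), d = 17.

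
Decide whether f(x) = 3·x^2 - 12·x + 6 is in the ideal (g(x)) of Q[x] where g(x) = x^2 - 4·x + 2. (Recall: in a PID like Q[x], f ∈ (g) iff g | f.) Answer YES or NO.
YES

In Q[x] the ideal (g) consists of all multiples of g, so f ∈ (g) iff g | f, i.e. iff the remainder of f on division by g is 0. Divide f by g (g is monic, so eliminate the leading term of the running remainder at each step):
  leading term 3·x^2: subtract (3)·g(x) = 3·x^2 - 12·x + 6, leaving 0
The remainder is 0, so f(x) = g(x) · h(x) with h(x) = 3. Hence g | f, i.e. f ∈ (g).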